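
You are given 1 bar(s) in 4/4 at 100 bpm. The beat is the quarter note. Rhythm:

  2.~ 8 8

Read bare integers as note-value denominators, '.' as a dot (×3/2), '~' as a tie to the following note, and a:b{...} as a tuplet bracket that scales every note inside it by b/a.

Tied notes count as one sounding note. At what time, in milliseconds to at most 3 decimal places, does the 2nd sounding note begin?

note 2 onset = 7/2b = 2100.0ms

1. 0.0ms @ 0 + 2100.0ms (7/2)
2. 2100.0ms @ 7/2 + 300.0ms (1/2)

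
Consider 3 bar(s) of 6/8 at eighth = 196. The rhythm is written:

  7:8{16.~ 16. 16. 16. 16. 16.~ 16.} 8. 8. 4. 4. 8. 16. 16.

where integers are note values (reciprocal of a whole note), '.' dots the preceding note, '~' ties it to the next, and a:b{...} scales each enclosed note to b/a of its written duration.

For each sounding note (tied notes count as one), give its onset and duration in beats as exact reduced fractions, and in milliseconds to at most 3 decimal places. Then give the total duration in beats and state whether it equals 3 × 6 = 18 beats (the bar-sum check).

1) 0.0ms=0b +524.781ms=12/7b
2) 524.781ms=12/7b +262.391ms=6/7b
3) 787.172ms=18/7b +262.391ms=6/7b
4) 1049.563ms=24/7b +262.391ms=6/7b
5) 1311.953ms=30/7b +524.781ms=12/7b
6) 1836.735ms=6b +459.184ms=3/2b
7) 2295.918ms=15/2b +459.184ms=3/2b
8) 2755.102ms=9b +918.367ms=3b
9) 3673.469ms=12b +918.367ms=3b
10) 4591.837ms=15b +459.184ms=3/2b
11) 5051.02ms=33/2b +229.592ms=3/4b
12) 5280.612ms=69/4b +229.592ms=3/4b
Σ=18b of 18 (196bpm 6/8) — PASS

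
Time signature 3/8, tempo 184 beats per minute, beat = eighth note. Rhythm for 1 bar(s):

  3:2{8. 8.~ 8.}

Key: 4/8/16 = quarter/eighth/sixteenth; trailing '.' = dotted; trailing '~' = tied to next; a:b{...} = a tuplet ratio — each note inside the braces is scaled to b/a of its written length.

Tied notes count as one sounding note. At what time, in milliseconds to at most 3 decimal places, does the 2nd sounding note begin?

note 2 onset = 1b = 326.087ms

1. 0.0ms @ 0 + 326.087ms (1)
2. 326.087ms @ 1 + 652.174ms (2)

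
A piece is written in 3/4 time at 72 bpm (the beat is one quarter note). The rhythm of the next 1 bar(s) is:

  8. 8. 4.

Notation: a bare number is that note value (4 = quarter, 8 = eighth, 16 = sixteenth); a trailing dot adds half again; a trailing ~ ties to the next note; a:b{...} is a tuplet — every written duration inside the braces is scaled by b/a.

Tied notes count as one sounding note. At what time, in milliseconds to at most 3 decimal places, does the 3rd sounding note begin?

note 3 onset = 3/2b = 1250.0ms

1. 0.0ms @ 0 + 625.0ms (3/4)
2. 625.0ms @ 3/4 + 625.0ms (3/4)
3. 1250.0ms @ 3/2 + 1250.0ms (3/2)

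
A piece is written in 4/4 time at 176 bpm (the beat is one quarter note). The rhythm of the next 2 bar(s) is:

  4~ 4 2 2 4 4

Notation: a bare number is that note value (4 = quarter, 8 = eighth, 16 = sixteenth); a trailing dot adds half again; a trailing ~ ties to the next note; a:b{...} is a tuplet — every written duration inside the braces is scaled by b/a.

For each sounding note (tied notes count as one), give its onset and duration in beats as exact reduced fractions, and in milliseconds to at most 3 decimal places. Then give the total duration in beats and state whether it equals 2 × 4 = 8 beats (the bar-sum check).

1) 0.0ms=0b +681.818ms=2b
2) 681.818ms=2b +681.818ms=2b
3) 1363.636ms=4b +681.818ms=2b
4) 2045.455ms=6b +340.909ms=1b
5) 2386.364ms=7b +340.909ms=1b
Σ=8b of 8 (176bpm 4/4) — PASS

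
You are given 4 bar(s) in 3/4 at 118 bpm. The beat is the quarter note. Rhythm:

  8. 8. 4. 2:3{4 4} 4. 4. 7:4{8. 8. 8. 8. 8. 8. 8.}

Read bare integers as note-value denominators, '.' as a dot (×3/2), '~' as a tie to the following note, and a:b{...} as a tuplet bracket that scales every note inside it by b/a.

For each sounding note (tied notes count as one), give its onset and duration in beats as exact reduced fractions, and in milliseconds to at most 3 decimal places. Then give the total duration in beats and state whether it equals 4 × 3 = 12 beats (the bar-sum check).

1) 0.0ms=0b +381.356ms=3/4b
2) 381.356ms=3/4b +381.356ms=3/4b
3) 762.712ms=3/2b +762.712ms=3/2b
4) 1525.424ms=3b +762.712ms=3/2b
5) 2288.136ms=9/2b +762.712ms=3/2b
6) 3050.847ms=6b +762.712ms=3/2b
7) 3813.559ms=15/2b +762.712ms=3/2b
8) 4576.271ms=9b +217.918ms=3/7b
9) 4794.189ms=66/7b +217.918ms=3/7b
10) 5012.107ms=69/7b +217.918ms=3/7b
11) 5230.024ms=72/7b +217.918ms=3/7b
12) 5447.942ms=75/7b +217.918ms=3/7b
13) 5665.86ms=78/7b +217.918ms=3/7b
14) 5883.777ms=81/7b +217.918ms=3/7b
Σ=12b of 12 (118bpm 3/4) — PASS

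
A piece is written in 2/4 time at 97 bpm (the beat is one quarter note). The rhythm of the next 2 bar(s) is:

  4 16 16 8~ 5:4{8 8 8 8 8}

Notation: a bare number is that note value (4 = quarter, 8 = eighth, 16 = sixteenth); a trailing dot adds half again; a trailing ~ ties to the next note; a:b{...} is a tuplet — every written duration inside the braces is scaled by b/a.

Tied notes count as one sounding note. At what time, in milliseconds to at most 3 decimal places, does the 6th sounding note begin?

note 6 onset = 14/5b = 1731.959ms

1. 0.0ms @ 0 + 618.557ms (1)
2. 618.557ms @ 1 + 154.639ms (1/4)
3. 773.196ms @ 5/4 + 154.639ms (1/4)
4. 927.835ms @ 3/2 + 556.701ms (9/10)
5. 1484.536ms @ 12/5 + 247.423ms (2/5)
6. 1731.959ms @ 14/5 + 247.423ms (2/5)
7. 1979.381ms @ 16/5 + 247.423ms (2/5)
8. 2226.804ms @ 18/5 + 247.423ms (2/5)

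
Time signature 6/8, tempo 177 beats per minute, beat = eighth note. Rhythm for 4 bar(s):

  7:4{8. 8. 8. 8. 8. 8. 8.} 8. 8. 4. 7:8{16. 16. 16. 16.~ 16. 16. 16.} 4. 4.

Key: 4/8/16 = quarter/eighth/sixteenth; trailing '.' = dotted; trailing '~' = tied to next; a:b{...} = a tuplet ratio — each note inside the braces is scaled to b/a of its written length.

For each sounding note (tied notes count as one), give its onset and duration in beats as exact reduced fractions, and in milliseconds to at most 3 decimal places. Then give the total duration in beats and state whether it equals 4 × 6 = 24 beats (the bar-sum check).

1) 0.0ms=0b +290.557ms=6/7b
2) 290.557ms=6/7b +290.557ms=6/7b
3) 581.114ms=12/7b +290.557ms=6/7b
4) 871.671ms=18/7b +290.557ms=6/7b
5) 1162.228ms=24/7b +290.557ms=6/7b
6) 1452.785ms=30/7b +290.557ms=6/7b
7) 1743.341ms=36/7b +290.557ms=6/7b
8) 2033.898ms=6b +508.475ms=3/2b
9) 2542.373ms=15/2b +508.475ms=3/2b
10) 3050.847ms=9b +1016.949ms=3b
11) 4067.797ms=12b +290.557ms=6/7b
12) 4358.354ms=90/7b +290.557ms=6/7b
13) 4648.91ms=96/7b +290.557ms=6/7b
14) 4939.467ms=102/7b +581.114ms=12/7b
15) 5520.581ms=114/7b +290.557ms=6/7b
16) 5811.138ms=120/7b +290.557ms=6/7b
17) 6101.695ms=18b +1016.949ms=3b
18) 7118.644ms=21b +1016.949ms=3b
Σ=24b of 24 (177bpm 6/8) — PASS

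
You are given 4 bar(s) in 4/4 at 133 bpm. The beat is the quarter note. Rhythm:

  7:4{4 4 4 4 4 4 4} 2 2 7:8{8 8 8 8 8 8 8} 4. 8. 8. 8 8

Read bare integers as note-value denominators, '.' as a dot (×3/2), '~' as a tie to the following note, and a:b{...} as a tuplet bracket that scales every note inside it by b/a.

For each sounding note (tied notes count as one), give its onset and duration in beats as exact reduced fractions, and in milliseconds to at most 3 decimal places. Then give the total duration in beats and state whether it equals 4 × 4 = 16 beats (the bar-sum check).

1) 0.0ms=0b +257.787ms=4/7b
2) 257.787ms=4/7b +257.787ms=4/7b
3) 515.575ms=8/7b +257.787ms=4/7b
4) 773.362ms=12/7b +257.787ms=4/7b
5) 1031.149ms=16/7b +257.787ms=4/7b
6) 1288.937ms=20/7b +257.787ms=4/7b
7) 1546.724ms=24/7b +257.787ms=4/7b
8) 1804.511ms=4b +902.256ms=2b
9) 2706.767ms=6b +902.256ms=2b
10) 3609.023ms=8b +257.787ms=4/7b
11) 3866.81ms=60/7b +257.787ms=4/7b
12) 4124.597ms=64/7b +257.787ms=4/7b
13) 4382.385ms=68/7b +257.787ms=4/7b
14) 4640.172ms=72/7b +257.787ms=4/7b
15) 4897.959ms=76/7b +257.787ms=4/7b
16) 5155.747ms=80/7b +257.787ms=4/7b
17) 5413.534ms=12b +676.692ms=3/2b
18) 6090.226ms=27/2b +338.346ms=3/4b
19) 6428.571ms=57/4b +338.346ms=3/4b
20) 6766.917ms=15b +225.564ms=1/2b
21) 6992.481ms=31/2b +225.564ms=1/2b
Σ=16b of 16 (133bpm 4/4) — PASS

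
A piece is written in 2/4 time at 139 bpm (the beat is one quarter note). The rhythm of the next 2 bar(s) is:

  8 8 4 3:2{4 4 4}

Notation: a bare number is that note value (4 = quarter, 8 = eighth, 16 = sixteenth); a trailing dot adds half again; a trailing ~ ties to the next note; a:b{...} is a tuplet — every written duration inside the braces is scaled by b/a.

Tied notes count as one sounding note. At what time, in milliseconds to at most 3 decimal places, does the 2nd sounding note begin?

1. 0.0ms @ 0 + 215.827ms (1/2)
2. 215.827ms @ 1/2 + 215.827ms (1/2)
3. 431.655ms @ 1 + 431.655ms (1)
4. 863.309ms @ 2 + 287.77ms (2/3)
5. 1151.079ms @ 8/3 + 287.77ms (2/3)
6. 1438.849ms @ 10/3 + 287.77ms (2/3)

note 2 onset = 1/2b = 215.827ms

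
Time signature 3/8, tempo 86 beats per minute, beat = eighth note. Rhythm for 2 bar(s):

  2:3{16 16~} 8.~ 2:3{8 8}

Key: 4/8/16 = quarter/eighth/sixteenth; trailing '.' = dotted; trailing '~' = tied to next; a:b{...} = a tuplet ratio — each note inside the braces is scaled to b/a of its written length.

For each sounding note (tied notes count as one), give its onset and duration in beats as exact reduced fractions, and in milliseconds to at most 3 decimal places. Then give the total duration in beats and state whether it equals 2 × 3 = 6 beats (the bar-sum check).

1) 0.0ms=0b +523.256ms=3/4b
2) 523.256ms=3/4b +2616.279ms=15/4b
3) 3139.535ms=9/2b +1046.512ms=3/2b
Σ=6b of 6 (86bpm 3/8) — PASS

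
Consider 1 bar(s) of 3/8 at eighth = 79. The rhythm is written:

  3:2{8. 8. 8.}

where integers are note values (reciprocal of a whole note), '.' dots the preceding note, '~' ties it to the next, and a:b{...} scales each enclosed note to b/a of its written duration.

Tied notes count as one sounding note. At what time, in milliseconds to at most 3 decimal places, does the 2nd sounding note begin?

note 2 onset = 1b = 759.494ms

1. 0.0ms @ 0 + 759.494ms (1)
2. 759.494ms @ 1 + 759.494ms (1)
3. 1518.987ms @ 2 + 759.494ms (1)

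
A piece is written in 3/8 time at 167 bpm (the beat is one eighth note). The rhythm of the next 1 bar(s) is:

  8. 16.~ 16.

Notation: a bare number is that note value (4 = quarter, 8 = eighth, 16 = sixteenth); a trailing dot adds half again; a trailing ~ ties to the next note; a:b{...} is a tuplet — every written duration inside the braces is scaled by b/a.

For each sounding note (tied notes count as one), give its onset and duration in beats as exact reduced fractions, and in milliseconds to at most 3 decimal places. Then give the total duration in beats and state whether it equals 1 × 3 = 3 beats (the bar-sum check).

1) 0.0ms=0b +538.922ms=3/2b
2) 538.922ms=3/2b +538.922ms=3/2b
Σ=3b of 3 (167bpm 3/8) — PASS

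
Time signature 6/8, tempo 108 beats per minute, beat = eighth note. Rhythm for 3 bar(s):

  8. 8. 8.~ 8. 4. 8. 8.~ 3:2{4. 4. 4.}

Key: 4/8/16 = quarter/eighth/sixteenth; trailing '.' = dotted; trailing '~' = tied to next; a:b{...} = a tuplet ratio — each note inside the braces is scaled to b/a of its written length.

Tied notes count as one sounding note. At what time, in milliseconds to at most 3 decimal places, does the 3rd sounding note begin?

1. 0.0ms @ 0 + 833.333ms (3/2)
2. 833.333ms @ 3/2 + 833.333ms (3/2)
3. 1666.667ms @ 3 + 1666.667ms (3)
4. 3333.333ms @ 6 + 1666.667ms (3)
5. 5000.0ms @ 9 + 833.333ms (3/2)
6. 5833.333ms @ 21/2 + 1944.444ms (7/2)
7. 7777.778ms @ 14 + 1111.111ms (2)
8. 8888.889ms @ 16 + 1111.111ms (2)

note 3 onset = 3b = 1666.667ms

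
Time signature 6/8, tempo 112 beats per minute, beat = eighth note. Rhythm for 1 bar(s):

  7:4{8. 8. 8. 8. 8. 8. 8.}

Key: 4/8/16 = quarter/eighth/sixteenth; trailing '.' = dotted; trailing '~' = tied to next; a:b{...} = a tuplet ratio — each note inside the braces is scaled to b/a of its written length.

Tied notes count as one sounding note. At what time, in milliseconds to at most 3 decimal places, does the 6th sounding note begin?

1. 0.0ms @ 0 + 459.184ms (6/7)
2. 459.184ms @ 6/7 + 459.184ms (6/7)
3. 918.367ms @ 12/7 + 459.184ms (6/7)
4. 1377.551ms @ 18/7 + 459.184ms (6/7)
5. 1836.735ms @ 24/7 + 459.184ms (6/7)
6. 2295.918ms @ 30/7 + 459.184ms (6/7)
7. 2755.102ms @ 36/7 + 459.184ms (6/7)

note 6 onset = 30/7b = 2295.918ms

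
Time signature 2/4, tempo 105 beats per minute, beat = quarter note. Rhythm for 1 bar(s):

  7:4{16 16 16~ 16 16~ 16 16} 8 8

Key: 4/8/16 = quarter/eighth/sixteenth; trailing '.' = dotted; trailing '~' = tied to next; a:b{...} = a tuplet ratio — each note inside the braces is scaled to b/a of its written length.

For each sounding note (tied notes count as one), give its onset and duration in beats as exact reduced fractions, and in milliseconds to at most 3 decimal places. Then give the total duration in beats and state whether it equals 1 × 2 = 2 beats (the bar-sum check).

1) 0.0ms=0b +81.633ms=1/7b
2) 81.633ms=1/7b +81.633ms=1/7b
3) 163.265ms=2/7b +163.265ms=2/7b
4) 326.531ms=4/7b +163.265ms=2/7b
5) 489.796ms=6/7b +81.633ms=1/7b
6) 571.429ms=1b +285.714ms=1/2b
7) 857.143ms=3/2b +285.714ms=1/2b
Σ=2b of 2 (105bpm 2/4) — PASS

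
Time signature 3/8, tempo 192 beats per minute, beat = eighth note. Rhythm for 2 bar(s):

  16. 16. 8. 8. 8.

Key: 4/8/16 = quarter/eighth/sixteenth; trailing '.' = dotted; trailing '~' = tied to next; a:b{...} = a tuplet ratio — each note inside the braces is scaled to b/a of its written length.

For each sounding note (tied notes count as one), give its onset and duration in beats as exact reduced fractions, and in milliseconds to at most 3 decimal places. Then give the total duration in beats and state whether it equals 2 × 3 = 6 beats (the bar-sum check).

1) 0.0ms=0b +234.375ms=3/4b
2) 234.375ms=3/4b +234.375ms=3/4b
3) 468.75ms=3/2b +468.75ms=3/2b
4) 937.5ms=3b +468.75ms=3/2b
5) 1406.25ms=9/2b +468.75ms=3/2b
Σ=6b of 6 (192bpm 3/8) — PASS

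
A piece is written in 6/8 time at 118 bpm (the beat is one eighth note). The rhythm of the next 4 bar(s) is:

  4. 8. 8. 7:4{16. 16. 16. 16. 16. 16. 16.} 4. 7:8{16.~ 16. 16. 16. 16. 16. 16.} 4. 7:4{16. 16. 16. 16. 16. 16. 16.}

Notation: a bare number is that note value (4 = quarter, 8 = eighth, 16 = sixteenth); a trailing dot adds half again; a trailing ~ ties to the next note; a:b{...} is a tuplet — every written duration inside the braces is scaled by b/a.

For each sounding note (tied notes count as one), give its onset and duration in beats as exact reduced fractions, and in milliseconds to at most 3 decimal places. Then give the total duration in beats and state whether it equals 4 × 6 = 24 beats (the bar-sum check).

1) 0.0ms=0b +1525.424ms=3b
2) 1525.424ms=3b +762.712ms=3/2b
3) 2288.136ms=9/2b +762.712ms=3/2b
4) 3050.847ms=6b +217.918ms=3/7b
5) 3268.765ms=45/7b +217.918ms=3/7b
6) 3486.683ms=48/7b +217.918ms=3/7b
7) 3704.6ms=51/7b +217.918ms=3/7b
8) 3922.518ms=54/7b +217.918ms=3/7b
9) 4140.436ms=57/7b +217.918ms=3/7b
10) 4358.354ms=60/7b +217.918ms=3/7b
11) 4576.271ms=9b +1525.424ms=3b
12) 6101.695ms=12b +871.671ms=12/7b
13) 6973.366ms=96/7b +435.835ms=6/7b
14) 7409.201ms=102/7b +435.835ms=6/7b
15) 7845.036ms=108/7b +435.835ms=6/7b
16) 8280.872ms=114/7b +435.835ms=6/7b
17) 8716.707ms=120/7b +435.835ms=6/7b
18) 9152.542ms=18b +1525.424ms=3b
19) 10677.966ms=21b +217.918ms=3/7b
20) 10895.884ms=150/7b +217.918ms=3/7b
21) 11113.801ms=153/7b +217.918ms=3/7b
22) 11331.719ms=156/7b +217.918ms=3/7b
23) 11549.637ms=159/7b +217.918ms=3/7b
24) 11767.554ms=162/7b +217.918ms=3/7b
25) 11985.472ms=165/7b +217.918ms=3/7b
Σ=24b of 24 (118bpm 6/8) — PASS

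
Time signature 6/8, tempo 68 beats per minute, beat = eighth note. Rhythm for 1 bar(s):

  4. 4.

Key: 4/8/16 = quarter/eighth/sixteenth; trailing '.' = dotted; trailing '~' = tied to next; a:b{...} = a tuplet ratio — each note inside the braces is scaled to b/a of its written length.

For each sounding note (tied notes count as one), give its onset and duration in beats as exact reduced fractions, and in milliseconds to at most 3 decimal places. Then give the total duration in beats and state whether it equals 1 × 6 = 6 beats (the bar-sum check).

1) 0.0ms=0b +2647.059ms=3b
2) 2647.059ms=3b +2647.059ms=3b
Σ=6b of 6 (68bpm 6/8) — PASS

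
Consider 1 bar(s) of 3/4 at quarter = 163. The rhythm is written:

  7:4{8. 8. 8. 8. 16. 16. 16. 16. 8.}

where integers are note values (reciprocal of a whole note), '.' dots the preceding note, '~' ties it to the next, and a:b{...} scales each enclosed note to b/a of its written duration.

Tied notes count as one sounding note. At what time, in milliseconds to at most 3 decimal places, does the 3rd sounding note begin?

1. 0.0ms @ 0 + 157.756ms (3/7)
2. 157.756ms @ 3/7 + 157.756ms (3/7)
3. 315.513ms @ 6/7 + 157.756ms (3/7)
4. 473.269ms @ 9/7 + 157.756ms (3/7)
5. 631.025ms @ 12/7 + 78.878ms (3/14)
6. 709.904ms @ 27/14 + 78.878ms (3/14)
7. 788.782ms @ 15/7 + 78.878ms (3/14)
8. 867.66ms @ 33/14 + 78.878ms (3/14)
9. 946.538ms @ 18/7 + 157.756ms (3/7)

note 3 onset = 6/7b = 315.513ms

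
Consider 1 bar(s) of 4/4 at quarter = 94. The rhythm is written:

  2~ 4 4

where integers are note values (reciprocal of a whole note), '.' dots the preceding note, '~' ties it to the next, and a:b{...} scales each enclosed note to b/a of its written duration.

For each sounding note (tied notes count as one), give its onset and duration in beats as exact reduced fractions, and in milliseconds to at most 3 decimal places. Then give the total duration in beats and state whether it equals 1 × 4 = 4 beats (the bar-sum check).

1) 0.0ms=0b +1914.894ms=3b
2) 1914.894ms=3b +638.298ms=1b
Σ=4b of 4 (94bpm 4/4) — PASS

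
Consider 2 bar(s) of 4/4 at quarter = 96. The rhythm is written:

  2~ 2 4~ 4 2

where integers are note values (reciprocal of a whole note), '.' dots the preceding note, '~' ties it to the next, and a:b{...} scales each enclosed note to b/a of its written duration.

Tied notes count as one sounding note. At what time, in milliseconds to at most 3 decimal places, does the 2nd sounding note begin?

note 2 onset = 4b = 2500.0ms

1. 0.0ms @ 0 + 2500.0ms (4)
2. 2500.0ms @ 4 + 1250.0ms (2)
3. 3750.0ms @ 6 + 1250.0ms (2)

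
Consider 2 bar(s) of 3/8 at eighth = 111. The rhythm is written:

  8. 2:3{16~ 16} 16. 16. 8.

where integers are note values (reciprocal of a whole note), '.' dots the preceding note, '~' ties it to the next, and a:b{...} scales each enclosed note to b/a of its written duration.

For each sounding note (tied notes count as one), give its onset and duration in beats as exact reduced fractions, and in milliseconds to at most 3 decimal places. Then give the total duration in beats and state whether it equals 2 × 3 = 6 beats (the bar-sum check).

1) 0.0ms=0b +810.811ms=3/2b
2) 810.811ms=3/2b +810.811ms=3/2b
3) 1621.622ms=3b +405.405ms=3/4b
4) 2027.027ms=15/4b +405.405ms=3/4b
5) 2432.432ms=9/2b +810.811ms=3/2b
Σ=6b of 6 (111bpm 3/8) — PASS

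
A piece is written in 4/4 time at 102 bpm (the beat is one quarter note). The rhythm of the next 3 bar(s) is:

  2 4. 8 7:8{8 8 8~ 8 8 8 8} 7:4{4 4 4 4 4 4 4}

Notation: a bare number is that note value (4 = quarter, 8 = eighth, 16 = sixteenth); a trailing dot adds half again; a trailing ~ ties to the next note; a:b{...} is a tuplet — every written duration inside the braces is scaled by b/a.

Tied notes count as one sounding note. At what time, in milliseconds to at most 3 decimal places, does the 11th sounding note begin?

1. 0.0ms @ 0 + 1176.471ms (2)
2. 1176.471ms @ 2 + 882.353ms (3/2)
3. 2058.824ms @ 7/2 + 294.118ms (1/2)
4. 2352.941ms @ 4 + 336.134ms (4/7)
5. 2689.076ms @ 32/7 + 336.134ms (4/7)
6. 3025.21ms @ 36/7 + 672.269ms (8/7)
7. 3697.479ms @ 44/7 + 336.134ms (4/7)
8. 4033.613ms @ 48/7 + 336.134ms (4/7)
9. 4369.748ms @ 52/7 + 336.134ms (4/7)
10. 4705.882ms @ 8 + 336.134ms (4/7)
11. 5042.017ms @ 60/7 + 336.134ms (4/7)
12. 5378.151ms @ 64/7 + 336.134ms (4/7)
13. 5714.286ms @ 68/7 + 336.134ms (4/7)
14. 6050.42ms @ 72/7 + 336.134ms (4/7)
15. 6386.555ms @ 76/7 + 336.134ms (4/7)
16. 6722.689ms @ 80/7 + 336.134ms (4/7)

note 11 onset = 60/7b = 5042.017ms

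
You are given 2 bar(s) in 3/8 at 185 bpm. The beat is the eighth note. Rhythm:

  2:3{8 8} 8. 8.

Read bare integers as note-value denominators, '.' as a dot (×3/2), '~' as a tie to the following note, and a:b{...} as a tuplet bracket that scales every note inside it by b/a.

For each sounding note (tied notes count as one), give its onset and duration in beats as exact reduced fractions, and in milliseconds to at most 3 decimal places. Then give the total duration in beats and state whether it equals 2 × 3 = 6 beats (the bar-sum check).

1) 0.0ms=0b +486.486ms=3/2b
2) 486.486ms=3/2b +486.486ms=3/2b
3) 972.973ms=3b +486.486ms=3/2b
4) 1459.459ms=9/2b +486.486ms=3/2b
Σ=6b of 6 (185bpm 3/8) — PASS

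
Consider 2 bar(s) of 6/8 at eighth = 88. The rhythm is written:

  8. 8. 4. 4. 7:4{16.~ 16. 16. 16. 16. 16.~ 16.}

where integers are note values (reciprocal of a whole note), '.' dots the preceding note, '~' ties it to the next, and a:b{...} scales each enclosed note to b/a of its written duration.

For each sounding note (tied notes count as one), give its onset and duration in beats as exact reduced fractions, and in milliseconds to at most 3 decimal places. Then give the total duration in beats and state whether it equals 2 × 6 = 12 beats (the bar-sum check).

1) 0.0ms=0b +1022.727ms=3/2b
2) 1022.727ms=3/2b +1022.727ms=3/2b
3) 2045.455ms=3b +2045.455ms=3b
4) 4090.909ms=6b +2045.455ms=3b
5) 6136.364ms=9b +584.416ms=6/7b
6) 6720.779ms=69/7b +292.208ms=3/7b
7) 7012.987ms=72/7b +292.208ms=3/7b
8) 7305.195ms=75/7b +292.208ms=3/7b
9) 7597.403ms=78/7b +584.416ms=6/7b
Σ=12b of 12 (88bpm 6/8) — PASS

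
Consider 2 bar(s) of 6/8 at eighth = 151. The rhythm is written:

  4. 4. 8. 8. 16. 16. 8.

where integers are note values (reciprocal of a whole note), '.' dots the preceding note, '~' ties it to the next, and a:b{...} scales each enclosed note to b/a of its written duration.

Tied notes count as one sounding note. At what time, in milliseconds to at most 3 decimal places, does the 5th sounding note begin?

note 5 onset = 9b = 3576.159ms

1. 0.0ms @ 0 + 1192.053ms (3)
2. 1192.053ms @ 3 + 1192.053ms (3)
3. 2384.106ms @ 6 + 596.026ms (3/2)
4. 2980.132ms @ 15/2 + 596.026ms (3/2)
5. 3576.159ms @ 9 + 298.013ms (3/4)
6. 3874.172ms @ 39/4 + 298.013ms (3/4)
7. 4172.185ms @ 21/2 + 596.026ms (3/2)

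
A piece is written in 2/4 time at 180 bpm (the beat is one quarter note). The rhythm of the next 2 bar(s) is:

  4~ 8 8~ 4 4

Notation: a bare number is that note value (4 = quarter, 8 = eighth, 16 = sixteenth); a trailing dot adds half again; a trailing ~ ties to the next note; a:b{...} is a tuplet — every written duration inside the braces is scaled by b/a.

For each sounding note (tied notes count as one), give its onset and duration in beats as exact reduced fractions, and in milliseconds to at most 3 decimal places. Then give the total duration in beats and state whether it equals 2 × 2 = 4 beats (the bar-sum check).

1) 0.0ms=0b +500.0ms=3/2b
2) 500.0ms=3/2b +500.0ms=3/2b
3) 1000.0ms=3b +333.333ms=1b
Σ=4b of 4 (180bpm 2/4) — PASS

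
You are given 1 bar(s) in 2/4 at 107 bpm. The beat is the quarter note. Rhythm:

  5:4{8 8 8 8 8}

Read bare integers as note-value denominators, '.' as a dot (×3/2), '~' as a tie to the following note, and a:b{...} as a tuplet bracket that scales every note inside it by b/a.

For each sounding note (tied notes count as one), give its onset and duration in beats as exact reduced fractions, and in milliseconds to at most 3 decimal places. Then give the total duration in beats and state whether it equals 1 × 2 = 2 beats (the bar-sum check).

1) 0.0ms=0b +224.299ms=2/5b
2) 224.299ms=2/5b +224.299ms=2/5b
3) 448.598ms=4/5b +224.299ms=2/5b
4) 672.897ms=6/5b +224.299ms=2/5b
5) 897.196ms=8/5b +224.299ms=2/5b
Σ=2b of 2 (107bpm 2/4) — PASS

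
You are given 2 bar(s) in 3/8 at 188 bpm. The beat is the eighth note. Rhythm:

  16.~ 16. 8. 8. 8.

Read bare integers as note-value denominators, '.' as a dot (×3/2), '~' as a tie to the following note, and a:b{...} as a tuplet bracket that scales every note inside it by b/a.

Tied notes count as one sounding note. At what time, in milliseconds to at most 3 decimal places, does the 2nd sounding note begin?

1. 0.0ms @ 0 + 478.723ms (3/2)
2. 478.723ms @ 3/2 + 478.723ms (3/2)
3. 957.447ms @ 3 + 478.723ms (3/2)
4. 1436.17ms @ 9/2 + 478.723ms (3/2)

note 2 onset = 3/2b = 478.723ms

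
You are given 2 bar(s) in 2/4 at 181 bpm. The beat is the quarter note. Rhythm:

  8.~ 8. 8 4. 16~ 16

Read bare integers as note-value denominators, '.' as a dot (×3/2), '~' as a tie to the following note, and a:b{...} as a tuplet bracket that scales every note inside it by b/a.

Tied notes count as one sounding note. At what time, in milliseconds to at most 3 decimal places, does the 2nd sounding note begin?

1. 0.0ms @ 0 + 497.238ms (3/2)
2. 497.238ms @ 3/2 + 165.746ms (1/2)
3. 662.983ms @ 2 + 497.238ms (3/2)
4. 1160.221ms @ 7/2 + 165.746ms (1/2)

note 2 onset = 3/2b = 497.238ms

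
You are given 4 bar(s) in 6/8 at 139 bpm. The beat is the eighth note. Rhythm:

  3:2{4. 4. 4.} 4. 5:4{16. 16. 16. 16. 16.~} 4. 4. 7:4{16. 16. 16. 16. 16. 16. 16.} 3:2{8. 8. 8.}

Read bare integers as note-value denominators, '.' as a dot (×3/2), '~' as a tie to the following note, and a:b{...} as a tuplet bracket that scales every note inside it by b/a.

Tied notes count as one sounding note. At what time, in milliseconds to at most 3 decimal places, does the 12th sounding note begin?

note 12 onset = 129/7b = 7954.779ms

1. 0.0ms @ 0 + 863.309ms (2)
2. 863.309ms @ 2 + 863.309ms (2)
3. 1726.619ms @ 4 + 863.309ms (2)
4. 2589.928ms @ 6 + 1294.964ms (3)
5. 3884.892ms @ 9 + 258.993ms (3/5)
6. 4143.885ms @ 48/5 + 258.993ms (3/5)
7. 4402.878ms @ 51/5 + 258.993ms (3/5)
8. 4661.871ms @ 54/5 + 258.993ms (3/5)
9. 4920.863ms @ 57/5 + 1553.957ms (18/5)
10. 6474.82ms @ 15 + 1294.964ms (3)
11. 7769.784ms @ 18 + 184.995ms (3/7)
12. 7954.779ms @ 129/7 + 184.995ms (3/7)
13. 8139.774ms @ 132/7 + 184.995ms (3/7)
14. 8324.769ms @ 135/7 + 184.995ms (3/7)
15. 8509.764ms @ 138/7 + 184.995ms (3/7)
16. 8694.758ms @ 141/7 + 184.995ms (3/7)
17. 8879.753ms @ 144/7 + 184.995ms (3/7)
18. 9064.748ms @ 21 + 431.655ms (1)
19. 9496.403ms @ 22 + 431.655ms (1)
20. 9928.058ms @ 23 + 431.655ms (1)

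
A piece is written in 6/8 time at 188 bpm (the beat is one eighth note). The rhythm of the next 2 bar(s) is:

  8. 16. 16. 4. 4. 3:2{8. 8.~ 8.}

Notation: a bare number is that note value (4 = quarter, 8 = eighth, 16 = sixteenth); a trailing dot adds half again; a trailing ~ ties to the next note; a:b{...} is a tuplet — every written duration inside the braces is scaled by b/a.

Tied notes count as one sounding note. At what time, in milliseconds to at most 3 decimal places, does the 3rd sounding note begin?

note 3 onset = 9/4b = 718.085ms

1. 0.0ms @ 0 + 478.723ms (3/2)
2. 478.723ms @ 3/2 + 239.362ms (3/4)
3. 718.085ms @ 9/4 + 239.362ms (3/4)
4. 957.447ms @ 3 + 957.447ms (3)
5. 1914.894ms @ 6 + 957.447ms (3)
6. 2872.34ms @ 9 + 319.149ms (1)
7. 3191.489ms @ 10 + 638.298ms (2)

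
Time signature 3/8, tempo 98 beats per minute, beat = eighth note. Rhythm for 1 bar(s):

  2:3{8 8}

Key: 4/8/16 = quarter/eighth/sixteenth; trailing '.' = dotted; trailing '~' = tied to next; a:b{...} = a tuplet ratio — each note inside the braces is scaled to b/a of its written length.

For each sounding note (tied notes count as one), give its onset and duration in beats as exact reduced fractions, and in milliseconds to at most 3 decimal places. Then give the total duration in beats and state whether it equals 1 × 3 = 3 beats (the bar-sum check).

1) 0.0ms=0b +918.367ms=3/2b
2) 918.367ms=3/2b +918.367ms=3/2b
Σ=3b of 3 (98bpm 3/8) — PASS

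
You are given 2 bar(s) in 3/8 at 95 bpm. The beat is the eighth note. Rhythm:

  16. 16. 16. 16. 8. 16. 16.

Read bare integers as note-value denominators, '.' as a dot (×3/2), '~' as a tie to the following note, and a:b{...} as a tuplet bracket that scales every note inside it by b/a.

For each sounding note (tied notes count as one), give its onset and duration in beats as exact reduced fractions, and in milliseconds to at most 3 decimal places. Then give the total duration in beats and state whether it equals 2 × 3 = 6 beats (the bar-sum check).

1) 0.0ms=0b +473.684ms=3/4b
2) 473.684ms=3/4b +473.684ms=3/4b
3) 947.368ms=3/2b +473.684ms=3/4b
4) 1421.053ms=9/4b +473.684ms=3/4b
5) 1894.737ms=3b +947.368ms=3/2b
6) 2842.105ms=9/2b +473.684ms=3/4b
7) 3315.789ms=21/4b +473.684ms=3/4b
Σ=6b of 6 (95bpm 3/8) — PASS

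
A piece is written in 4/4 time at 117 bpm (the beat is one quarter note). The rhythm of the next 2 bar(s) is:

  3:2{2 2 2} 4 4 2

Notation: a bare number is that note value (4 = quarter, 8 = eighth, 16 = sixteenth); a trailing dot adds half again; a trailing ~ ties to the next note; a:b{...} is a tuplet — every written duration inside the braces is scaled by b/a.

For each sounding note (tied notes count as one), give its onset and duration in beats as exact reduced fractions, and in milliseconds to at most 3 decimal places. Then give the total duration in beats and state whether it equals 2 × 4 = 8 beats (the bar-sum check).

1) 0.0ms=0b +683.761ms=4/3b
2) 683.761ms=4/3b +683.761ms=4/3b
3) 1367.521ms=8/3b +683.761ms=4/3b
4) 2051.282ms=4b +512.821ms=1b
5) 2564.103ms=5b +512.821ms=1b
6) 3076.923ms=6b +1025.641ms=2b
Σ=8b of 8 (117bpm 4/4) — PASS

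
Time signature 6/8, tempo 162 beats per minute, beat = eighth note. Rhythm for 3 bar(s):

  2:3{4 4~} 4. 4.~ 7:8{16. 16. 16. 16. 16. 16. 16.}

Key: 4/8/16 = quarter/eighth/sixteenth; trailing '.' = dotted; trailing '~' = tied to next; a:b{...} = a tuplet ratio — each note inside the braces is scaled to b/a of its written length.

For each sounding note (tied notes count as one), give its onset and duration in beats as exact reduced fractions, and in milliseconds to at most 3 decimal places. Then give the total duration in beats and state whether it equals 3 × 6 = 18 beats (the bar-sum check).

1) 0.0ms=0b +1111.111ms=3b
2) 1111.111ms=3b +2222.222ms=6b
3) 3333.333ms=9b +1428.571ms=27/7b
4) 4761.905ms=90/7b +317.46ms=6/7b
5) 5079.365ms=96/7b +317.46ms=6/7b
6) 5396.825ms=102/7b +317.46ms=6/7b
7) 5714.286ms=108/7b +317.46ms=6/7b
8) 6031.746ms=114/7b +317.46ms=6/7b
9) 6349.206ms=120/7b +317.46ms=6/7b
Σ=18b of 18 (162bpm 6/8) — PASS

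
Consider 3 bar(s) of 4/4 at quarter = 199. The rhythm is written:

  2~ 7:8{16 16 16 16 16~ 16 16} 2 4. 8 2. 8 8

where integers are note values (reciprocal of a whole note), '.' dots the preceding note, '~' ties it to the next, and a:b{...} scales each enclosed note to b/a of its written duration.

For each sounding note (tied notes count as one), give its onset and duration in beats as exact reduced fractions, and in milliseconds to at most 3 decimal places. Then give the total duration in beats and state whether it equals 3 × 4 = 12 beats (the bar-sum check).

1) 0.0ms=0b +689.16ms=16/7b
2) 689.16ms=16/7b +86.145ms=2/7b
3) 775.305ms=18/7b +86.145ms=2/7b
4) 861.45ms=20/7b +86.145ms=2/7b
5) 947.595ms=22/7b +172.29ms=4/7b
6) 1119.885ms=26/7b +86.145ms=2/7b
7) 1206.03ms=4b +603.015ms=2b
8) 1809.045ms=6b +452.261ms=3/2b
9) 2261.307ms=15/2b +150.754ms=1/2b
10) 2412.06ms=8b +904.523ms=3b
11) 3316.583ms=11b +150.754ms=1/2b
12) 3467.337ms=23/2b +150.754ms=1/2b
Σ=12b of 12 (199bpm 4/4) — PASS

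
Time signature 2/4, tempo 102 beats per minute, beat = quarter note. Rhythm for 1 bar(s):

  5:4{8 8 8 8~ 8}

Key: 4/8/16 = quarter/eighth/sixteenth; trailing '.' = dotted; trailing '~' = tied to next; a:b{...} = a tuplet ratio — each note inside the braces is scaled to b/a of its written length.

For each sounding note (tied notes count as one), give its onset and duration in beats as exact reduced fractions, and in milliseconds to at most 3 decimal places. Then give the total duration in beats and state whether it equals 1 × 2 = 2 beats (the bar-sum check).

1) 0.0ms=0b +235.294ms=2/5b
2) 235.294ms=2/5b +235.294ms=2/5b
3) 470.588ms=4/5b +235.294ms=2/5b
4) 705.882ms=6/5b +470.588ms=4/5b
Σ=2b of 2 (102bpm 2/4) — PASS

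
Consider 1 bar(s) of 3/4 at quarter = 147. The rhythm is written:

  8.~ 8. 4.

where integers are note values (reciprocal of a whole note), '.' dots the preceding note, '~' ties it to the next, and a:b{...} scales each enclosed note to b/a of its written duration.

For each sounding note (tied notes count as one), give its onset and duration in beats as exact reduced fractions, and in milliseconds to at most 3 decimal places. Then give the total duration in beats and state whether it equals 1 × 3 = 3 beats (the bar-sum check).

1) 0.0ms=0b +612.245ms=3/2b
2) 612.245ms=3/2b +612.245ms=3/2b
Σ=3b of 3 (147bpm 3/4) — PASS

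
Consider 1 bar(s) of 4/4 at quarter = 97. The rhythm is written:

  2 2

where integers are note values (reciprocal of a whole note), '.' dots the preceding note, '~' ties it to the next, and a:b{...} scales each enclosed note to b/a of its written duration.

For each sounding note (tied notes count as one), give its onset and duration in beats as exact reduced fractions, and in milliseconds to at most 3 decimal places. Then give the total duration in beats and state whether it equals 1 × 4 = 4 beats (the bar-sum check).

1) 0.0ms=0b +1237.113ms=2b
2) 1237.113ms=2b +1237.113ms=2b
Σ=4b of 4 (97bpm 4/4) — PASS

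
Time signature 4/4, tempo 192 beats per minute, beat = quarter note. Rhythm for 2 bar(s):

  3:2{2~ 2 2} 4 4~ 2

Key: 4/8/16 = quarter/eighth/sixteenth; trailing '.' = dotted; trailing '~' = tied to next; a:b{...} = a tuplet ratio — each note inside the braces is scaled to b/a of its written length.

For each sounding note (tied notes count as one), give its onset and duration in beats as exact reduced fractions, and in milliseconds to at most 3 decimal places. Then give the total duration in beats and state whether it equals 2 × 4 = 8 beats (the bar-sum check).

1) 0.0ms=0b +833.333ms=8/3b
2) 833.333ms=8/3b +416.667ms=4/3b
3) 1250.0ms=4b +312.5ms=1b
4) 1562.5ms=5b +937.5ms=3b
Σ=8b of 8 (192bpm 4/4) — PASS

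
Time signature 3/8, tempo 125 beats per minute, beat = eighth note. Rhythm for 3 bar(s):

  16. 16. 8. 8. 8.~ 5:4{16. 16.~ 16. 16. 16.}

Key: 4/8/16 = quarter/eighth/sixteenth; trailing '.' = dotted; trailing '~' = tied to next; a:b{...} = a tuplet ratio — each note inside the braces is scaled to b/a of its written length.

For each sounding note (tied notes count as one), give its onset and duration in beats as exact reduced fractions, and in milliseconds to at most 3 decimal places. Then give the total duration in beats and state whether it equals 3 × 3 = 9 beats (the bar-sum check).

1) 0.0ms=0b +360.0ms=3/4b
2) 360.0ms=3/4b +360.0ms=3/4b
3) 720.0ms=3/2b +720.0ms=3/2b
4) 1440.0ms=3b +720.0ms=3/2b
5) 2160.0ms=9/2b +1008.0ms=21/10b
6) 3168.0ms=33/5b +576.0ms=6/5b
7) 3744.0ms=39/5b +288.0ms=3/5b
8) 4032.0ms=42/5b +288.0ms=3/5b
Σ=9b of 9 (125bpm 3/8) — PASS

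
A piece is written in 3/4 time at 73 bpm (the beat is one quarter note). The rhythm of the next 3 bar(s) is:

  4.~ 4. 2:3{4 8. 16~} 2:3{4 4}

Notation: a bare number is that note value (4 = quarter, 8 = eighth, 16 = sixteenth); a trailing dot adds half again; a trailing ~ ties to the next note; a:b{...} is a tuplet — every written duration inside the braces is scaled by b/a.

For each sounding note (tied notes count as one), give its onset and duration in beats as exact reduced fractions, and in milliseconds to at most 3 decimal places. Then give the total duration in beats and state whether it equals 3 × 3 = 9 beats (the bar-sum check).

1) 0.0ms=0b +2465.753ms=3b
2) 2465.753ms=3b +1232.877ms=3/2b
3) 3698.63ms=9/2b +924.658ms=9/8b
4) 4623.288ms=45/8b +1541.096ms=15/8b
5) 6164.384ms=15/2b +1232.877ms=3/2b
Σ=9b of 9 (73bpm 3/4) — PASS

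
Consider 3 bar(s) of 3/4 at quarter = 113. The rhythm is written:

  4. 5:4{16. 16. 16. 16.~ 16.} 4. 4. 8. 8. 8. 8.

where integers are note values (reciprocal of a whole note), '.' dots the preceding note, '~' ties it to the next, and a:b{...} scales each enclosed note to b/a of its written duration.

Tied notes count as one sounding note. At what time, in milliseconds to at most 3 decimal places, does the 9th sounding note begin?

note 9 onset = 27/4b = 3584.071ms

1. 0.0ms @ 0 + 796.46ms (3/2)
2. 796.46ms @ 3/2 + 159.292ms (3/10)
3. 955.752ms @ 9/5 + 159.292ms (3/10)
4. 1115.044ms @ 21/10 + 159.292ms (3/10)
5. 1274.336ms @ 12/5 + 318.584ms (3/5)
6. 1592.92ms @ 3 + 796.46ms (3/2)
7. 2389.381ms @ 9/2 + 796.46ms (3/2)
8. 3185.841ms @ 6 + 398.23ms (3/4)
9. 3584.071ms @ 27/4 + 398.23ms (3/4)
10. 3982.301ms @ 15/2 + 398.23ms (3/4)
11. 4380.531ms @ 33/4 + 398.23ms (3/4)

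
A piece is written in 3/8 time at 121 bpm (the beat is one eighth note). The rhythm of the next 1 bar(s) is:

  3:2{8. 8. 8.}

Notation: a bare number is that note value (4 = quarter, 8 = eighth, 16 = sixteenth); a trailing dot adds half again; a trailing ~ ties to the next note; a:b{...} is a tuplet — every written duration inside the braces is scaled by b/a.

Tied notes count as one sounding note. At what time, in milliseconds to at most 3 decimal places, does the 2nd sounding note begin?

1. 0.0ms @ 0 + 495.868ms (1)
2. 495.868ms @ 1 + 495.868ms (1)
3. 991.736ms @ 2 + 495.868ms (1)

note 2 onset = 1b = 495.868ms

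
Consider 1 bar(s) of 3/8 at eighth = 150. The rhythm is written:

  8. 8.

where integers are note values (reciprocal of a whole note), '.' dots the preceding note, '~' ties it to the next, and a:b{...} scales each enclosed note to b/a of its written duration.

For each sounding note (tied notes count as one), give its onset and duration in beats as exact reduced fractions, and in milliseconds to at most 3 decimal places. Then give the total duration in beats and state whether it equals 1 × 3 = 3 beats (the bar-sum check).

1) 0.0ms=0b +600.0ms=3/2b
2) 600.0ms=3/2b +600.0ms=3/2b
Σ=3b of 3 (150bpm 3/8) — PASS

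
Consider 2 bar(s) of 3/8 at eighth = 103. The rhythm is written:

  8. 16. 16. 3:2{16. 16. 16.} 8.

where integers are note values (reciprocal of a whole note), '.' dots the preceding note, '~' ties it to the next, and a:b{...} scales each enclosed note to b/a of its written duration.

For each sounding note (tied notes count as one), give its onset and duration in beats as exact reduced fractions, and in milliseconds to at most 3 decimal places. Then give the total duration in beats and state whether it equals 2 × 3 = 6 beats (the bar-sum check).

1) 0.0ms=0b +873.786ms=3/2b
2) 873.786ms=3/2b +436.893ms=3/4b
3) 1310.68ms=9/4b +436.893ms=3/4b
4) 1747.573ms=3b +291.262ms=1/2b
5) 2038.835ms=7/2b +291.262ms=1/2b
6) 2330.097ms=4b +291.262ms=1/2b
7) 2621.359ms=9/2b +873.786ms=3/2b
Σ=6b of 6 (103bpm 3/8) — PASS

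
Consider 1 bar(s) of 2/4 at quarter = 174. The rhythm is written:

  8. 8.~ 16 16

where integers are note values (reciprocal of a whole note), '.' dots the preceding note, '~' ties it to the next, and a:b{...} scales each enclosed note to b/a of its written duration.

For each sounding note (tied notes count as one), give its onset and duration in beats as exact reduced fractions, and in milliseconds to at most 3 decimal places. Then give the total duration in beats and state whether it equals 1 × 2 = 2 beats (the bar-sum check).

1) 0.0ms=0b +258.621ms=3/4b
2) 258.621ms=3/4b +344.828ms=1b
3) 603.448ms=7/4b +86.207ms=1/4b
Σ=2b of 2 (174bpm 2/4) — PASS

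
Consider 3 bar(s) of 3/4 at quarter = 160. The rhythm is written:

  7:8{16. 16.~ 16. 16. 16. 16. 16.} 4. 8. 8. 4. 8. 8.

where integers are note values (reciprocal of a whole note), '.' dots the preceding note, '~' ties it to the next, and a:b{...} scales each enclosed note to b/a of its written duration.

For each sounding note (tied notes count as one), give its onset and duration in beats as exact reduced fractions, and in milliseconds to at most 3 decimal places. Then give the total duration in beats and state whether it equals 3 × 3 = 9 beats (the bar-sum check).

1) 0.0ms=0b +160.714ms=3/7b
2) 160.714ms=3/7b +321.429ms=6/7b
3) 482.143ms=9/7b +160.714ms=3/7b
4) 642.857ms=12/7b +160.714ms=3/7b
5) 803.571ms=15/7b +160.714ms=3/7b
6) 964.286ms=18/7b +160.714ms=3/7b
7) 1125.0ms=3b +562.5ms=3/2b
8) 1687.5ms=9/2b +281.25ms=3/4b
9) 1968.75ms=21/4b +281.25ms=3/4b
10) 2250.0ms=6b +562.5ms=3/2b
11) 2812.5ms=15/2b +281.25ms=3/4b
12) 3093.75ms=33/4b +281.25ms=3/4b
Σ=9b of 9 (160bpm 3/4) — PASS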